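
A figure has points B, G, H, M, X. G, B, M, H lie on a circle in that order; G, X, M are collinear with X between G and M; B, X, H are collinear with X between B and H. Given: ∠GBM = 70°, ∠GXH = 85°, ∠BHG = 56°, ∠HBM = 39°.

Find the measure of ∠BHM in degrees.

∠BHM = 54°

1. ∠GHM = 110°  [cyclic GBMH, opposite ∠B+∠H]
2. ∠HXM = 95°  [linear pair at X on GM]
3. ∠HGM = 39°  [△GXH]
4. ∠GMH = 31°  [△GMH]
5. ∠BHM = 54°  [△MXH]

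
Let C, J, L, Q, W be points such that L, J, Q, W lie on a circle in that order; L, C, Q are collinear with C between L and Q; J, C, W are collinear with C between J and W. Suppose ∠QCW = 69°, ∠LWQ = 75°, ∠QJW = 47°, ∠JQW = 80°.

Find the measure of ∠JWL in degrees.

1. ∠LCW = 111°  [linear pair at C on LQ]
2. ∠QLW = 47°  [same arc QW]
3. ∠JWL = 22°  [△LCW]

∠JWL = 22°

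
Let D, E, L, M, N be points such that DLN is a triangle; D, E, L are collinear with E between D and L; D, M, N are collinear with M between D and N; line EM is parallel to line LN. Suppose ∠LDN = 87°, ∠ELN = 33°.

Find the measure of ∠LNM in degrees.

∠LNM = 60°

1. ∠DLN = 33°  [E on ray LD]
2. ∠DNL = 60°  [△DLN]
3. ∠LNM = 60°  [M on ray ND]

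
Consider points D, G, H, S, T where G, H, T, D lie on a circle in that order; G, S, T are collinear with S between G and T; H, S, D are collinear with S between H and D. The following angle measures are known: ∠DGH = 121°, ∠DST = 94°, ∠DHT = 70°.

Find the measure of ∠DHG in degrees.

1. ∠DSG = 86°  [linear pair at S on GT]
2. ∠DGT = 70°  [same arc TD]
3. ∠GDH = 24°  [△GSD]
4. ∠DHG = 35°  [△GHD]

∠DHG = 35°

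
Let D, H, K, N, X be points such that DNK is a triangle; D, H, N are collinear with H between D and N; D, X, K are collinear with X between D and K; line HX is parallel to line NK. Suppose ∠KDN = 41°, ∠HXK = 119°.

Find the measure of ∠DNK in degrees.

1. ∠HDX = 41°  [H on DN, X on DK]
2. ∠DXH = 61°  [linear pair at X on DK]
3. ∠DHX = 78°  [△DHX]
4. ∠DNK = 78°  [HX∥NK, corresponding at H]

∠DNK = 78°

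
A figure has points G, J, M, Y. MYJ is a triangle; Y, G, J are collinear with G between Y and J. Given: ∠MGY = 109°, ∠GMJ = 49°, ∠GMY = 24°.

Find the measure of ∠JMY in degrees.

∠JMY = 73°

1. ∠GYM = 47°  [△MYG]
2. ∠JGM = 71°  [linear pair at G on YJ]
3. ∠GJM = 60°  [△MGJ]
4. ∠JYM = 47°  [G on ray YJ]
5. ∠MJY = 60°  [G on ray JY]
6. ∠JMY = 73°  [△MYJ]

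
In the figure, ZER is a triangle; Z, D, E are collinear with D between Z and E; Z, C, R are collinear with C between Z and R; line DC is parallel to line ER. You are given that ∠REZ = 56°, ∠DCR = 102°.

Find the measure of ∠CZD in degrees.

∠CZD = 46°

1. ∠CDZ = 56°  [DC∥ER, corresponding at D]
2. ∠DCZ = 78°  [linear pair at C on ZR]
3. ∠CZD = 46°  [△ZDC]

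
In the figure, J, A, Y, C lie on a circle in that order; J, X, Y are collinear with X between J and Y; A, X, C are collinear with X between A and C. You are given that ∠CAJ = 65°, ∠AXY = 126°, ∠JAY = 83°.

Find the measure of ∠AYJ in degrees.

∠AYJ = 36°

1. ∠CYJ = 65°  [same arc JC]
2. ∠CXJ = 126°  [vertical angles at X]
3. ∠JCY = 97°  [cyclic JAYC, opposite ∠A+∠C]
4. ∠CJY = 18°  [△JYC]
5. ∠ACJ = 36°  [△JXC]
6. ∠AYJ = 36°  [same arc JA]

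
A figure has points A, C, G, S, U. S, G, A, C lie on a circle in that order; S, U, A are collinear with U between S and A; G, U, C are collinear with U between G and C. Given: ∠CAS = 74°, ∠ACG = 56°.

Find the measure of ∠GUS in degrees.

∠GUS = 50°

1. ∠CGS = 74°  [same arc SC]
2. ∠ASG = 56°  [same arc GA]
3. ∠GUS = 50°  [△SUG]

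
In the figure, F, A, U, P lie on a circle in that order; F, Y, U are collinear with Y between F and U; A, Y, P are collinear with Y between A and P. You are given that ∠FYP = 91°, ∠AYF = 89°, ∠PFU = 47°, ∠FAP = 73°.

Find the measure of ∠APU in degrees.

1. ∠PYU = 89°  [linear pair at Y on FU]
2. ∠FUP = 73°  [same arc FP]
3. ∠APU = 18°  [△UYP]

∠APU = 18°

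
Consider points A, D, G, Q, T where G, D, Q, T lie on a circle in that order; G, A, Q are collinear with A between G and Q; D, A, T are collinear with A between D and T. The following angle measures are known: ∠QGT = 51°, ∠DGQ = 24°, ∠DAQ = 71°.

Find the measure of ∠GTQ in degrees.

1. ∠QDT = 51°  [same arc QT]
2. ∠DQG = 58°  [△DAQ]
3. ∠GDQ = 98°  [△GDQ]
4. ∠GTQ = 82°  [cyclic GDQT, opposite ∠D+∠T]

∠GTQ = 82°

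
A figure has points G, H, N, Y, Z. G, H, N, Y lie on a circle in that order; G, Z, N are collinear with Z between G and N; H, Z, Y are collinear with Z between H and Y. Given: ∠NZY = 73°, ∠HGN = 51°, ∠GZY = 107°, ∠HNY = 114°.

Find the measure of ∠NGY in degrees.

∠NGY = 15°

1. ∠HYN = 51°  [same arc HN]
2. ∠NHY = 15°  [△HNY]
3. ∠NGY = 15°  [same arc NY]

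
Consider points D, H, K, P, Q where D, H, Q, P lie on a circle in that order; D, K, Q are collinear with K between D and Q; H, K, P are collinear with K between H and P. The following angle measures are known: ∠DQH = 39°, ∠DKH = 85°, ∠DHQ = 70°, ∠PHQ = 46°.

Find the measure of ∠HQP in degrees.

1. ∠DPH = 39°  [same arc DH]
2. ∠HDQ = 71°  [△DHQ]
3. ∠DHP = 24°  [△DKH]
4. ∠HDP = 117°  [△DHP]
5. ∠HQP = 63°  [cyclic DHQP, opposite ∠D+∠Q]

∠HQP = 63°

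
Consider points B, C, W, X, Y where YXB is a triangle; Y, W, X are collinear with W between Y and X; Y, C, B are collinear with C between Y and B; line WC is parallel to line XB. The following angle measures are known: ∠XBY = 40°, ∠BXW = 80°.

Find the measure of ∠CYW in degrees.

∠CYW = 60°

1. ∠BXY = 80°  [W on ray XY]
2. ∠BYX = 60°  [△YXB]
3. ∠CYW = 60°  [W on YX, C on YB]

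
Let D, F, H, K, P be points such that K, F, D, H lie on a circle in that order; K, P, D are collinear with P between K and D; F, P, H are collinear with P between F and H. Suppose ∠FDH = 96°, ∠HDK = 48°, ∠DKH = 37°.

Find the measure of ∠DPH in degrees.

1. ∠DFH = 37°  [same arc DH]
2. ∠DHF = 47°  [△FDH]
3. ∠DPH = 85°  [△DPH]

∠DPH = 85°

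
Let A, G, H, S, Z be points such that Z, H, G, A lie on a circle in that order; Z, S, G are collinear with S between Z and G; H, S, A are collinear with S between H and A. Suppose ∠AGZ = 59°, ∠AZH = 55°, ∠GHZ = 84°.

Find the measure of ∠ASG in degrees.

∠ASG = 91°

1. ∠AHZ = 59°  [same arc ZA]
2. ∠HAZ = 66°  [△ZHA]
3. ∠GAZ = 96°  [cyclic ZHGA, opposite ∠H+∠A]
4. ∠AZG = 25°  [△ZGA]
5. ∠ASZ = 89°  [△ZSA]
6. ∠ASG = 91°  [linear pair at S on ZG]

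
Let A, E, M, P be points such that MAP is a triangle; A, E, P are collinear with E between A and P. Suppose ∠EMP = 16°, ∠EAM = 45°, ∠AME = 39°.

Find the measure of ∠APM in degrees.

1. ∠AEM = 96°  [△MAE]
2. ∠MEP = 84°  [linear pair at E on AP]
3. ∠EPM = 80°  [△MEP]
4. ∠APM = 80°  [E on ray PA]

∠APM = 80°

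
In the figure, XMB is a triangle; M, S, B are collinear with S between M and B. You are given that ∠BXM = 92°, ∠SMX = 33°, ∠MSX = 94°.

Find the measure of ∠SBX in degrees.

∠SBX = 55°

1. ∠BMX = 33°  [S on ray MB]
2. ∠MBX = 55°  [△XMB]
3. ∠SBX = 55°  [S on ray BM]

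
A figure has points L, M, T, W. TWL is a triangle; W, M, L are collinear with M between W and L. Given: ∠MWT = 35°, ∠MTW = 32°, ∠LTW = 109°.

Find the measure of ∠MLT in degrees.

1. ∠LWT = 35°  [M on ray WL]
2. ∠TLW = 36°  [△TWL]
3. ∠MLT = 36°  [M on ray LW]

∠MLT = 36°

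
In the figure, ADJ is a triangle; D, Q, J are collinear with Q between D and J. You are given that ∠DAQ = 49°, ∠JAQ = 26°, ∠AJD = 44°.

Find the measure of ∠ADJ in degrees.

∠ADJ = 61°

1. ∠AJQ = 44°  [Q on ray JD]
2. ∠AQJ = 110°  [△AQJ]
3. ∠AQD = 70°  [linear pair at Q on DJ]
4. ∠ADQ = 61°  [△ADQ]
5. ∠ADJ = 61°  [Q on ray DJ]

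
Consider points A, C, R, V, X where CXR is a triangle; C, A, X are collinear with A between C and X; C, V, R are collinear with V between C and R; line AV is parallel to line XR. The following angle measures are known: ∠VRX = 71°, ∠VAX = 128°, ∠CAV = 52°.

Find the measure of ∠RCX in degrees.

1. ∠CRX = 71°  [V on ray RC]
2. ∠CXR = 52°  [AV∥XR, corresponding at A]
3. ∠RCX = 57°  [△CXR]

∠RCX = 57°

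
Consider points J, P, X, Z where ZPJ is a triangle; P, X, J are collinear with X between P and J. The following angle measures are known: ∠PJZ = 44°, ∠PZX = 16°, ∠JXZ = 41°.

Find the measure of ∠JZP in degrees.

1. ∠PXZ = 139°  [linear pair at X on PJ]
2. ∠XPZ = 25°  [△ZPX]
3. ∠JPZ = 25°  [X on ray PJ]
4. ∠JZP = 111°  [△ZPJ]

∠JZP = 111°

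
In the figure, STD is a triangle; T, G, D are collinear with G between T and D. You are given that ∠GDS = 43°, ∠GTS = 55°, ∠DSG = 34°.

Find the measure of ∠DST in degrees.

∠DST = 82°

1. ∠SDT = 43°  [G on ray DT]
2. ∠DTS = 55°  [G on ray TD]
3. ∠DST = 82°  [△STD]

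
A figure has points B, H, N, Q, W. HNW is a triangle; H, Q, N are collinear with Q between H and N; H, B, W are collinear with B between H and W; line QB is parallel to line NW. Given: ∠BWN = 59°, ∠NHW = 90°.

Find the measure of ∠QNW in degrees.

1. ∠HWN = 59°  [B on ray WH]
2. ∠HNW = 31°  [△HNW]
3. ∠QNW = 31°  [Q on ray NH]

∠QNW = 31°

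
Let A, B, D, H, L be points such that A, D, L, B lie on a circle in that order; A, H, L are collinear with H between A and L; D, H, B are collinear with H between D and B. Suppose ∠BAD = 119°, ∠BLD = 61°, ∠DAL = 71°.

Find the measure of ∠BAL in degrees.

1. ∠DBL = 71°  [same arc DL]
2. ∠BDL = 48°  [△DLB]
3. ∠BAL = 48°  [same arc LB]

∠BAL = 48°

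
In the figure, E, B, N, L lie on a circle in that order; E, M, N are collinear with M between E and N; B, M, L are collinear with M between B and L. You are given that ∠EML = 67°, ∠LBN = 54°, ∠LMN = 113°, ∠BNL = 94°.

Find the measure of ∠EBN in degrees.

∠EBN = 89°

1. ∠BMN = 67°  [vertical angles at M]
2. ∠BLN = 32°  [△BNL]
3. ∠BNE = 59°  [△BMN]
4. ∠BEN = 32°  [same arc BN]
5. ∠EBN = 89°  [△EBN]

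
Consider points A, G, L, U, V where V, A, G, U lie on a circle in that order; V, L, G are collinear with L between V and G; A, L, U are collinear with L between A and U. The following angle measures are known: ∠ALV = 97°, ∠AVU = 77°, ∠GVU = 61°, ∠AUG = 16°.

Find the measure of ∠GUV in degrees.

1. ∠GLU = 97°  [vertical angles at L]
2. ∠UGV = 67°  [△GLU]
3. ∠GUV = 52°  [△VGU]

∠GUV = 52°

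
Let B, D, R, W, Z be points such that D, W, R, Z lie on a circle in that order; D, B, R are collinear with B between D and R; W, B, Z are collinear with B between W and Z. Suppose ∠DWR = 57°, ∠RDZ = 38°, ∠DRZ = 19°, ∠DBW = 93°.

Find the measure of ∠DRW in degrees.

1. ∠RWZ = 38°  [same arc RZ]
2. ∠RBW = 87°  [linear pair at B on DR]
3. ∠DRW = 55°  [△WBR]

∠DRW = 55°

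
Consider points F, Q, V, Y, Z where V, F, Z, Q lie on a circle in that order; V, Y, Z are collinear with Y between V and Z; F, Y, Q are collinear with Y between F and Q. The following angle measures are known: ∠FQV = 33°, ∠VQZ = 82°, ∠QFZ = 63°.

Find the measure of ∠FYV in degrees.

1. ∠FZV = 33°  [same arc VF]
2. ∠FYZ = 84°  [△FYZ]
3. ∠FYV = 96°  [linear pair at Y on VZ]

∠FYV = 96°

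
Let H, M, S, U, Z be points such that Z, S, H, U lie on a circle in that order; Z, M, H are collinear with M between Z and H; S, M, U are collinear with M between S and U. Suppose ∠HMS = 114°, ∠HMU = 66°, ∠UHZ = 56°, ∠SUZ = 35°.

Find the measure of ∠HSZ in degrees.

1. ∠SMZ = 66°  [linear pair at M on ZH]
2. ∠USZ = 56°  [same arc ZU]
3. ∠SHZ = 35°  [same arc ZS]
4. ∠HZS = 58°  [△ZMS]
5. ∠HSZ = 87°  [△ZSH]

∠HSZ = 87°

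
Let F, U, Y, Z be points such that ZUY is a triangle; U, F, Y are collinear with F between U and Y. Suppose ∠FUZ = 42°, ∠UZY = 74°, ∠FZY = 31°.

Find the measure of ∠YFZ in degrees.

1. ∠YUZ = 42°  [F on ray UY]
2. ∠UYZ = 64°  [△ZUY]
3. ∠FYZ = 64°  [F on ray YU]
4. ∠YFZ = 85°  [△ZFY]

∠YFZ = 85°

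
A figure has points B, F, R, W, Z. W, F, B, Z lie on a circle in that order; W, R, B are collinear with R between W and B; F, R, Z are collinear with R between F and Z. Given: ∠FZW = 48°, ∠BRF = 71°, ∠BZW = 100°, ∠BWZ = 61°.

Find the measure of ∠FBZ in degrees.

1. ∠FBW = 48°  [same arc WF]
2. ∠WRZ = 71°  [△WRZ]
3. ∠BFZ = 61°  [△FRB]
4. ∠WBZ = 19°  [△WBZ]
5. ∠BRZ = 109°  [linear pair at R on WB]
6. ∠BZF = 52°  [△BRZ]
7. ∠FBZ = 67°  [△FBZ]

∠FBZ = 67°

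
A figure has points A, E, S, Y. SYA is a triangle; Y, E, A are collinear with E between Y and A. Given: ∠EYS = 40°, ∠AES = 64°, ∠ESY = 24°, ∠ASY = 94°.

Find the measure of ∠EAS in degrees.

1. ∠AYS = 40°  [E on ray YA]
2. ∠SAY = 46°  [△SYA]
3. ∠EAS = 46°  [E on ray AY]

∠EAS = 46°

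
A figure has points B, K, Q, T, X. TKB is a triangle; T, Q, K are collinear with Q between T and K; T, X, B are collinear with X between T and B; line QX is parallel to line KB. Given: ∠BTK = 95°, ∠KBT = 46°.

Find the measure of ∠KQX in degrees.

1. ∠BKT = 39°  [△TKB]
2. ∠TQX = 39°  [QX∥KB, corresponding at Q]
3. ∠KQX = 141°  [linear pair at Q on TK]

∠KQX = 141°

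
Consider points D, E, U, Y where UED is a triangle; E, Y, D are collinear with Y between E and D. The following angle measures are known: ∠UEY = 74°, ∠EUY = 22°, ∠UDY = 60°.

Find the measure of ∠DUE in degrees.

1. ∠DEU = 74°  [Y on ray ED]
2. ∠EDU = 60°  [Y on ray DE]
3. ∠DUE = 46°  [△UED]

∠DUE = 46°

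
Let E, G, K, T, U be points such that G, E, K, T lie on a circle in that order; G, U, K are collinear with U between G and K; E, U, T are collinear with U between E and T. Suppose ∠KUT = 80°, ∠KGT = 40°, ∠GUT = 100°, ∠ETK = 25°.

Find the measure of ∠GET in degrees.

∠GET = 75°

1. ∠EUG = 80°  [vertical angles at U]
2. ∠EGK = 25°  [same arc EK]
3. ∠GET = 75°  [△GUE]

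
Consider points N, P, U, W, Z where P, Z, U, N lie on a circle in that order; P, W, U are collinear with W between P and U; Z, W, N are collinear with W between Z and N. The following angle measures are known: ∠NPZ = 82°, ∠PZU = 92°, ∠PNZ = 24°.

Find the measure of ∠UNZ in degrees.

1. ∠PUZ = 24°  [same arc PZ]
2. ∠UPZ = 64°  [△PZU]
3. ∠UNZ = 64°  [same arc ZU]

∠UNZ = 64°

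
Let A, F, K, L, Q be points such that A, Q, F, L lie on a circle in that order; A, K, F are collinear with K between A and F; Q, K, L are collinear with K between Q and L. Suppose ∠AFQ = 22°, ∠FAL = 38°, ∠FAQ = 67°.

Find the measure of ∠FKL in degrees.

∠FKL = 60°

1. ∠ALQ = 22°  [same arc AQ]
2. ∠AKL = 120°  [△AKL]
3. ∠FKL = 60°  [linear pair at K on AF]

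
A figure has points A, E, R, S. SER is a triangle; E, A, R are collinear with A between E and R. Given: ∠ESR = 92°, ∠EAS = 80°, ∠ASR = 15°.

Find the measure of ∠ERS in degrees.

∠ERS = 65°

1. ∠RAS = 100°  [linear pair at A on ER]
2. ∠ARS = 65°  [△SAR]
3. ∠ERS = 65°  [A on ray RE]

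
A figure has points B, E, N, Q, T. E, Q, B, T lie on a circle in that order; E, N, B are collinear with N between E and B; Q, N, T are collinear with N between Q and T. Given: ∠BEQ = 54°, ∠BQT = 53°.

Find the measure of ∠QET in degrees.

1. ∠BTQ = 54°  [same arc QB]
2. ∠QBT = 73°  [△QBT]
3. ∠QET = 107°  [cyclic EQBT, opposite ∠E+∠B]

∠QET = 107°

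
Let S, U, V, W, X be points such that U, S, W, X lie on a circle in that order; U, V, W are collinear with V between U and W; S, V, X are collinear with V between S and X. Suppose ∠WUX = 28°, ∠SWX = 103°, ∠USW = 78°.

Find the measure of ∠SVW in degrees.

1. ∠WSX = 28°  [same arc WX]
2. ∠SXW = 49°  [△SWX]
3. ∠SUW = 49°  [same arc SW]
4. ∠SWU = 53°  [△USW]
5. ∠SVW = 99°  [△SVW]

∠SVW = 99°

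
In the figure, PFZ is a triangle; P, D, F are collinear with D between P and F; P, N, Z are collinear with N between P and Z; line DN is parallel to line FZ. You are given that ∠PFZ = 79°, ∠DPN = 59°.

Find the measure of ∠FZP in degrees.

1. ∠NDP = 79°  [DN∥FZ, corresponding at D]
2. ∠DNP = 42°  [△PDN]
3. ∠FZP = 42°  [DN∥FZ, corresponding at N]

∠FZP = 42°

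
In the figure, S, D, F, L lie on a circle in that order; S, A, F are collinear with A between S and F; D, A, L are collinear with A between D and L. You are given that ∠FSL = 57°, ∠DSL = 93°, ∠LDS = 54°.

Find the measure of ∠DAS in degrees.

1. ∠FDL = 57°  [same arc FL]
2. ∠DFL = 87°  [cyclic SDFL, opposite ∠S+∠F]
3. ∠LFS = 54°  [same arc SL]
4. ∠DLF = 36°  [△DFL]
5. ∠FAL = 90°  [△FAL]
6. ∠DAS = 90°  [vertical angles at A]

∠DAS = 90°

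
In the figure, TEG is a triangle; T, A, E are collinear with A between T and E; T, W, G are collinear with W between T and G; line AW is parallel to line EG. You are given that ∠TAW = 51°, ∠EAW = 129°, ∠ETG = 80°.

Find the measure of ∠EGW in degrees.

∠EGW = 49°

1. ∠GET = 51°  [AW∥EG, corresponding at A]
2. ∠EGT = 49°  [△TEG]
3. ∠EGW = 49°  [W on ray GT]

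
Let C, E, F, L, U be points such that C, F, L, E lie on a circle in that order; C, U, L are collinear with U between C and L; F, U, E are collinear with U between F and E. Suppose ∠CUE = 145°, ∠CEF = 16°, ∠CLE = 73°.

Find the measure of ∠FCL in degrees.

∠FCL = 72°

1. ∠FUL = 145°  [vertical angles at U]
2. ∠CFE = 73°  [same arc CE]
3. ∠CUF = 35°  [linear pair at U on CL]
4. ∠FCL = 72°  [△CUF]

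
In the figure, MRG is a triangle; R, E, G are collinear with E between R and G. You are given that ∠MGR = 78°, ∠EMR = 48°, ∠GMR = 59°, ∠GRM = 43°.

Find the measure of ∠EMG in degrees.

1. ∠EGM = 78°  [E on ray GR]
2. ∠ERM = 43°  [E on ray RG]
3. ∠MER = 89°  [△MRE]
4. ∠GEM = 91°  [linear pair at E on RG]
5. ∠EMG = 11°  [△MEG]

∠EMG = 11°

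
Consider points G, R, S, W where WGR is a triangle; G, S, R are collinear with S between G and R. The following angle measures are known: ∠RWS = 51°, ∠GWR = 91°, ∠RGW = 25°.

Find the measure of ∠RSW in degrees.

1. ∠GRW = 64°  [△WGR]
2. ∠SRW = 64°  [S on ray RG]
3. ∠RSW = 65°  [△WSR]

∠RSW = 65°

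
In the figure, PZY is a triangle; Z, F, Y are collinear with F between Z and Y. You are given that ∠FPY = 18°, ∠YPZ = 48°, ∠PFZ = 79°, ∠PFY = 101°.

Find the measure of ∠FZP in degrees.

1. ∠FYP = 61°  [△PFY]
2. ∠PYZ = 61°  [F on ray YZ]
3. ∠PZY = 71°  [△PZY]
4. ∠FZP = 71°  [F on ray ZY]

∠FZP = 71°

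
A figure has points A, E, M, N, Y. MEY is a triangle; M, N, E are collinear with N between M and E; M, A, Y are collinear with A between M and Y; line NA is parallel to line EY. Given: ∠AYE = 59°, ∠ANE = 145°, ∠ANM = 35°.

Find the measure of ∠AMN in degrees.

1. ∠EYM = 59°  [A on ray YM]
2. ∠MEY = 35°  [NA∥EY, corresponding at N]
3. ∠EMY = 86°  [△MEY]
4. ∠AMN = 86°  [N on ME, A on MY]

∠AMN = 86°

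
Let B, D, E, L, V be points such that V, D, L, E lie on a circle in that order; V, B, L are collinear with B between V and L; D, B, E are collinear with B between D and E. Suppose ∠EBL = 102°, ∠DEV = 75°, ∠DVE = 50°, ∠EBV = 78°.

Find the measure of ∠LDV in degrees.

∠LDV = 82°

1. ∠DBV = 102°  [vertical angles at B]
2. ∠DLV = 75°  [same arc VD]
3. ∠EDV = 55°  [△VDE]
4. ∠DVL = 23°  [△VBD]
5. ∠LDV = 82°  [△VDL]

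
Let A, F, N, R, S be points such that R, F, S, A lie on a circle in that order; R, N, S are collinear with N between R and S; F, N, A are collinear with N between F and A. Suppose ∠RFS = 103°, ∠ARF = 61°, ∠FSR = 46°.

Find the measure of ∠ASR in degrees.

1. ∠FAR = 46°  [same arc RF]
2. ∠AFR = 73°  [△RFA]
3. ∠ASR = 73°  [same arc RA]

∠ASR = 73°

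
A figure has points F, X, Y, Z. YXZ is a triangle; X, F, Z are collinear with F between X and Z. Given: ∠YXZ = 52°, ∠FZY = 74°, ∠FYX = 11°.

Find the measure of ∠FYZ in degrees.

∠FYZ = 43°

1. ∠FXY = 52°  [F on ray XZ]
2. ∠XFY = 117°  [△YXF]
3. ∠YFZ = 63°  [linear pair at F on XZ]
4. ∠FYZ = 43°  [△YFZ]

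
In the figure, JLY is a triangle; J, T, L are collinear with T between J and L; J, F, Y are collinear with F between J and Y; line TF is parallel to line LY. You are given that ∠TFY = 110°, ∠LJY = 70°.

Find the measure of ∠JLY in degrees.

∠JLY = 40°

1. ∠JFT = 70°  [linear pair at F on JY]
2. ∠FJT = 70°  [T on JL, F on JY]
3. ∠FTJ = 40°  [△JTF]
4. ∠JLY = 40°  [TF∥LY, corresponding at T]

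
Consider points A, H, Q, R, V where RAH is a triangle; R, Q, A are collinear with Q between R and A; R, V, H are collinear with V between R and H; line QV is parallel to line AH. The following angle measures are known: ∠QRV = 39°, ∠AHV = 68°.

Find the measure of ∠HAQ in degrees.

∠HAQ = 73°

1. ∠ARH = 39°  [Q on RA, V on RH]
2. ∠AHR = 68°  [V on ray HR]
3. ∠HAR = 73°  [△RAH]
4. ∠HAQ = 73°  [Q on ray AR]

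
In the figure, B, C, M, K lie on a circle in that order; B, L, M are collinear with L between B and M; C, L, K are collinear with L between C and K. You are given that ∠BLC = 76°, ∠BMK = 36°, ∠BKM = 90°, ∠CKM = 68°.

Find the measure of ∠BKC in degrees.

1. ∠KLM = 76°  [vertical angles at L]
2. ∠KBM = 54°  [△BMK]
3. ∠BLK = 104°  [linear pair at L on BM]
4. ∠BKC = 22°  [△BLK]

∠BKC = 22°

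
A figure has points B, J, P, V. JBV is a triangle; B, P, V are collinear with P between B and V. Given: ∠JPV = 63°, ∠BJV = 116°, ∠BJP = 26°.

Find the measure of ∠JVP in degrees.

∠JVP = 27°

1. ∠BPJ = 117°  [linear pair at P on BV]
2. ∠JBP = 37°  [△JBP]
3. ∠JBV = 37°  [P on ray BV]
4. ∠BVJ = 27°  [△JBV]
5. ∠JVP = 27°  [P on ray VB]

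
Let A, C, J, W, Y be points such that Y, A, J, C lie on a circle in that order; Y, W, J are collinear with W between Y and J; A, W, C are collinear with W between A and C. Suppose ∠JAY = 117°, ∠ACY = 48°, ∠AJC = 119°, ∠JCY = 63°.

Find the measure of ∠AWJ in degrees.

∠AWJ = 86°

1. ∠AJY = 48°  [same arc YA]
2. ∠AYC = 61°  [cyclic YAJC, opposite ∠Y+∠J]
3. ∠AYJ = 15°  [△YAJ]
4. ∠CAY = 71°  [△YAC]
5. ∠AWY = 94°  [△YWA]
6. ∠AWJ = 86°  [linear pair at W on YJ]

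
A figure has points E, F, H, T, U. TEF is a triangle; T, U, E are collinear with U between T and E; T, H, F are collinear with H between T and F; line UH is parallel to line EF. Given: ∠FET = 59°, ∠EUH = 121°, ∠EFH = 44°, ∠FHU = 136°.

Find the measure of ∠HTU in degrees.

∠HTU = 77°

1. ∠HUT = 59°  [UH∥EF, corresponding at U]
2. ∠THU = 44°  [linear pair at H on TF]
3. ∠HTU = 77°  [△TUH]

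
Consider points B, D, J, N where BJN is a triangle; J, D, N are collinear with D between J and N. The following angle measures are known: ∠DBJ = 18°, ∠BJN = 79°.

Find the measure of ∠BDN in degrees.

1. ∠BJD = 79°  [D on ray JN]
2. ∠BDJ = 83°  [△BJD]
3. ∠BDN = 97°  [linear pair at D on JN]

∠BDN = 97°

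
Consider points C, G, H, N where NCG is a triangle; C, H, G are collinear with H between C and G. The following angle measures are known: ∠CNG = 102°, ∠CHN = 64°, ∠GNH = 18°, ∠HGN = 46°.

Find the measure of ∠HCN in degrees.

1. ∠CGN = 46°  [H on ray GC]
2. ∠GCN = 32°  [△NCG]
3. ∠HCN = 32°  [H on ray CG]

∠HCN = 32°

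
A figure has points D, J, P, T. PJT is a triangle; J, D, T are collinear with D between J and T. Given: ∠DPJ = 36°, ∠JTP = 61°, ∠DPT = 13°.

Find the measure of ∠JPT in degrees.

∠JPT = 49°

1. ∠DTP = 61°  [D on ray TJ]
2. ∠PDT = 106°  [△PDT]
3. ∠JDP = 74°  [linear pair at D on JT]
4. ∠DJP = 70°  [△PJD]
5. ∠PJT = 70°  [D on ray JT]
6. ∠JPT = 49°  [△PJT]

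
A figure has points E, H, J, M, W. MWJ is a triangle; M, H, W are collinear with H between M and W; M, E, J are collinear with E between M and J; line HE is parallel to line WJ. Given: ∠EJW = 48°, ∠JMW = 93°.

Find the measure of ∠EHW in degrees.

∠EHW = 141°

1. ∠MJW = 48°  [E on ray JM]
2. ∠JWM = 39°  [△MWJ]
3. ∠EHM = 39°  [HE∥WJ, corresponding at H]
4. ∠EHW = 141°  [linear pair at H on MW]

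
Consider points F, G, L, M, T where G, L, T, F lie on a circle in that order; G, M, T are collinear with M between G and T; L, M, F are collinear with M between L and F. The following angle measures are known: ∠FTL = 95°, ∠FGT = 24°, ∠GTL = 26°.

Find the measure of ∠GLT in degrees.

∠GLT = 93°

1. ∠FGL = 85°  [cyclic GLTF, opposite ∠G+∠T]
2. ∠FLT = 24°  [same arc TF]
3. ∠GFL = 26°  [same arc GL]
4. ∠LMT = 130°  [△LMT]
5. ∠FLG = 69°  [△GLF]
6. ∠GML = 50°  [linear pair at M on GT]
7. ∠LGT = 61°  [△GML]
8. ∠GLT = 93°  [△GLT]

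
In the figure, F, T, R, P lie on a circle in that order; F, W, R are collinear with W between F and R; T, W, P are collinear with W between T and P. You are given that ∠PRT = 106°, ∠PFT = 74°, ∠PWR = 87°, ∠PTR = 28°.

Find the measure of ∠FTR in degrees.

∠FTR = 75°

1. ∠RPT = 46°  [△TRP]
2. ∠FRP = 47°  [△RWP]
3. ∠PFR = 28°  [same arc RP]
4. ∠FPR = 105°  [△FRP]
5. ∠FTR = 75°  [cyclic FTRP, opposite ∠T+∠P]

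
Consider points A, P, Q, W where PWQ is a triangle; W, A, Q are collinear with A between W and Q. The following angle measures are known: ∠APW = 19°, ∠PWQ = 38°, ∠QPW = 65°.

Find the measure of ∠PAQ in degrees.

∠PAQ = 57°

1. ∠AWP = 38°  [A on ray WQ]
2. ∠PAW = 123°  [△PWA]
3. ∠PAQ = 57°  [linear pair at A on WQ]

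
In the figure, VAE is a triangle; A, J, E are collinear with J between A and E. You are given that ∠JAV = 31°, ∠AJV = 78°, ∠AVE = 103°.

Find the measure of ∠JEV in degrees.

1. ∠EAV = 31°  [J on ray AE]
2. ∠AEV = 46°  [△VAE]
3. ∠JEV = 46°  [J on ray EA]

∠JEV = 46°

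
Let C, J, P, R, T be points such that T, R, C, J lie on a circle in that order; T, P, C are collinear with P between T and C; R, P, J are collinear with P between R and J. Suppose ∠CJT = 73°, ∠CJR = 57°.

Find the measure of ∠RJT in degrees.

∠RJT = 16°

1. ∠CRT = 107°  [cyclic TRCJ, opposite ∠R+∠J]
2. ∠CTR = 57°  [same arc RC]
3. ∠RCT = 16°  [△TRC]
4. ∠RJT = 16°  [same arc TR]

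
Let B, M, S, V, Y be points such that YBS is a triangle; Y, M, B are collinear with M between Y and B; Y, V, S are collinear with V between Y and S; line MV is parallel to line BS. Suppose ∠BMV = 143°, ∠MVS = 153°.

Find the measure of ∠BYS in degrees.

1. ∠VMY = 37°  [linear pair at M on YB]
2. ∠MVY = 27°  [linear pair at V on YS]
3. ∠MYV = 116°  [△YMV]
4. ∠BYS = 116°  [M on YB, V on YS]

∠BYS = 116°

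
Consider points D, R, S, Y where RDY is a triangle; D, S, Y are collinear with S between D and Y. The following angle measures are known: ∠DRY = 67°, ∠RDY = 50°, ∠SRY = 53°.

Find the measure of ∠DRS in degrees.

1. ∠DYR = 63°  [△RDY]
2. ∠RDS = 50°  [S on ray DY]
3. ∠RYS = 63°  [S on ray YD]
4. ∠RSY = 64°  [△RSY]
5. ∠DSR = 116°  [linear pair at S on DY]
6. ∠DRS = 14°  [△RDS]

∠DRS = 14°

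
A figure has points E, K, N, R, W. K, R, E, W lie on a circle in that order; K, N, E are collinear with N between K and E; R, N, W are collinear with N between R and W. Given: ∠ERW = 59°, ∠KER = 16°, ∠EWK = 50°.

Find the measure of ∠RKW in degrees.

1. ∠EKW = 59°  [same arc EW]
2. ∠KWR = 16°  [same arc KR]
3. ∠KEW = 71°  [△KEW]
4. ∠KRW = 71°  [same arc KW]
5. ∠RKW = 93°  [△KRW]

∠RKW = 93°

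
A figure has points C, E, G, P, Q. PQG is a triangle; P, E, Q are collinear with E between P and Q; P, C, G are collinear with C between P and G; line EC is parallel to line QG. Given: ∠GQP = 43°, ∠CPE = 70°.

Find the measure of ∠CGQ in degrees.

1. ∠CEP = 43°  [EC∥QG, corresponding at E]
2. ∠ECP = 67°  [△PEC]
3. ∠ECG = 113°  [linear pair at C on PG]
4. ∠CGQ = 67°  [EC∥QG, co-interior at G–C]

∠CGQ = 67°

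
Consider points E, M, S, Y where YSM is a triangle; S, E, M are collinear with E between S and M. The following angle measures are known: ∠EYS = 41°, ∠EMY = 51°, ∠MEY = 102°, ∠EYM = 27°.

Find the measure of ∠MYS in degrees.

1. ∠SMY = 51°  [E on ray MS]
2. ∠SEY = 78°  [linear pair at E on SM]
3. ∠ESY = 61°  [△YSE]
4. ∠MSY = 61°  [E on ray SM]
5. ∠MYS = 68°  [△YSM]

∠MYS = 68°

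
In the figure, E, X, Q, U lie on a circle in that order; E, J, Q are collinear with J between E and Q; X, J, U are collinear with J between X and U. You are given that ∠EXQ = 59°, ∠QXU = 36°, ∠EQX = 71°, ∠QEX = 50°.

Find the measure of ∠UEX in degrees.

∠UEX = 86°

1. ∠QUX = 50°  [same arc XQ]
2. ∠UQX = 94°  [△XQU]
3. ∠UEX = 86°  [cyclic EXQU, opposite ∠E+∠Q]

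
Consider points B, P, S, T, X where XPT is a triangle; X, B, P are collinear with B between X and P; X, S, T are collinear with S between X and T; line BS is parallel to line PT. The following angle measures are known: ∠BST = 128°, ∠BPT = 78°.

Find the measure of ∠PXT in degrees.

1. ∠BSX = 52°  [linear pair at S on XT]
2. ∠TPX = 78°  [B on ray PX]
3. ∠PTX = 52°  [BS∥PT, corresponding at S]
4. ∠PXT = 50°  [△XPT]

∠PXT = 50°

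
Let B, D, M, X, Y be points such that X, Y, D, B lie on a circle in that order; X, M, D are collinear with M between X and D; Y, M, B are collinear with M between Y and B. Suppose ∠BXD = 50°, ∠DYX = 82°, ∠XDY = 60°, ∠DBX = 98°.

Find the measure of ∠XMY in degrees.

1. ∠BDX = 32°  [△XDB]
2. ∠DXY = 38°  [△XYD]
3. ∠BYX = 32°  [same arc XB]
4. ∠XMY = 110°  [△XMY]

∠XMY = 110°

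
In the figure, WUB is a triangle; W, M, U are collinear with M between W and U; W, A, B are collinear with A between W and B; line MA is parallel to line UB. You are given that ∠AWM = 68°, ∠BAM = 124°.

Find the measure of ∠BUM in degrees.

1. ∠MAW = 56°  [linear pair at A on WB]
2. ∠AMW = 56°  [△WMA]
3. ∠AMU = 124°  [linear pair at M on WU]
4. ∠BUM = 56°  [MA∥UB, co-interior at U–M]

∠BUM = 56°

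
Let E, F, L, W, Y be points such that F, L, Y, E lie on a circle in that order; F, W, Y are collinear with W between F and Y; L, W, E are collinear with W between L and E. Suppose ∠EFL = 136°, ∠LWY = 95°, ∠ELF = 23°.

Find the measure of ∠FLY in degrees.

1. ∠FEL = 21°  [△FLE]
2. ∠FWL = 85°  [linear pair at W on FY]
3. ∠LFY = 72°  [△FWL]
4. ∠FYL = 21°  [same arc FL]
5. ∠FLY = 87°  [△FLY]

∠FLY = 87°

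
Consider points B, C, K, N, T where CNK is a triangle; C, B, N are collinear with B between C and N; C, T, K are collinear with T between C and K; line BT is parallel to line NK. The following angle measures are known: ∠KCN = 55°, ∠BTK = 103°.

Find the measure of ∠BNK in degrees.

1. ∠BCT = 55°  [B on CN, T on CK]
2. ∠BTC = 77°  [linear pair at T on CK]
3. ∠CBT = 48°  [△CBT]
4. ∠NBT = 132°  [linear pair at B on CN]
5. ∠BNK = 48°  [BT∥NK, co-interior at N–B]

∠BNK = 48°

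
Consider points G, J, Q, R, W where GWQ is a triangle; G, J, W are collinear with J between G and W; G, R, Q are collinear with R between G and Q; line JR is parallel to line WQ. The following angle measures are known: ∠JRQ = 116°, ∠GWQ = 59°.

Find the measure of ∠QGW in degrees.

1. ∠GRJ = 64°  [linear pair at R on GQ]
2. ∠GJR = 59°  [JR∥WQ, corresponding at J]
3. ∠JGR = 57°  [△GJR]
4. ∠QGW = 57°  [J on GW, R on GQ]

∠QGW = 57°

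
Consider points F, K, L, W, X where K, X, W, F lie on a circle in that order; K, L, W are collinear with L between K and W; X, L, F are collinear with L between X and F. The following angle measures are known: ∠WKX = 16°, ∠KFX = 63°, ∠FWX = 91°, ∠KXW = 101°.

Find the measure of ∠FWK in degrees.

1. ∠WFX = 16°  [same arc XW]
2. ∠FXW = 73°  [△XWF]
3. ∠KFW = 79°  [cyclic KXWF, opposite ∠X+∠F]
4. ∠FKW = 73°  [same arc WF]
5. ∠FWK = 28°  [△KWF]

∠FWK = 28°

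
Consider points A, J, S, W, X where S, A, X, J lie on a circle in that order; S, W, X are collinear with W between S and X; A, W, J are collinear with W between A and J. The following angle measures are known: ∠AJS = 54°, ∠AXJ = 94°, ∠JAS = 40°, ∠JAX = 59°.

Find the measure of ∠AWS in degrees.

∠AWS = 113°

1. ∠AXS = 54°  [same arc SA]
2. ∠AWX = 67°  [△AWX]
3. ∠AWS = 113°  [linear pair at W on SX]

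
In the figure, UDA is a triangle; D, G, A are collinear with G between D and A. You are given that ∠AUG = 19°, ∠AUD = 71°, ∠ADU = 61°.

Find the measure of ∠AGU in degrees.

1. ∠DAU = 48°  [△UDA]
2. ∠GAU = 48°  [G on ray AD]
3. ∠AGU = 113°  [△UGA]

∠AGU = 113°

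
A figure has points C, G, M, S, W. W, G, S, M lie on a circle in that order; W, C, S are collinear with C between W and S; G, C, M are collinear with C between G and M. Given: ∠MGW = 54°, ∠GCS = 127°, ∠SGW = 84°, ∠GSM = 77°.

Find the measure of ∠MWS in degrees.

1. ∠MSW = 54°  [same arc WM]
2. ∠SMW = 96°  [cyclic WGSM, opposite ∠G+∠M]
3. ∠MWS = 30°  [△WSM]

∠MWS = 30°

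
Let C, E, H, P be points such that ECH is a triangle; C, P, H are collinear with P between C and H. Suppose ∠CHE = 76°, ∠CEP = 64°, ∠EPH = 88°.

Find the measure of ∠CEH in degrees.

∠CEH = 80°

1. ∠CPE = 92°  [linear pair at P on CH]
2. ∠ECP = 24°  [△ECP]
3. ∠ECH = 24°  [P on ray CH]
4. ∠CEH = 80°  [△ECH]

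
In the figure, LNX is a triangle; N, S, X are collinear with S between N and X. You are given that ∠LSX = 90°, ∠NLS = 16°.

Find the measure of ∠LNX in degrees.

1. ∠LSN = 90°  [linear pair at S on NX]
2. ∠LNS = 74°  [△LNS]
3. ∠LNX = 74°  [S on ray NX]

∠LNX = 74°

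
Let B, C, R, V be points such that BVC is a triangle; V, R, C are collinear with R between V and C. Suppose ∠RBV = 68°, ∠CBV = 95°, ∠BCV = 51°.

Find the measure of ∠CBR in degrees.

1. ∠BVC = 34°  [△BVC]
2. ∠BCR = 51°  [R on ray CV]
3. ∠BVR = 34°  [R on ray VC]
4. ∠BRV = 78°  [△BVR]
5. ∠BRC = 102°  [linear pair at R on VC]
6. ∠CBR = 27°  [△BRC]

∠CBR = 27°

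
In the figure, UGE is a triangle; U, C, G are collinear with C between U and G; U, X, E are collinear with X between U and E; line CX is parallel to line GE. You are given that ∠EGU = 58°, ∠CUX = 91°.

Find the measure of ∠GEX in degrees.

∠GEX = 31°

1. ∠UCX = 58°  [CX∥GE, corresponding at C]
2. ∠CXU = 31°  [△UCX]
3. ∠CXE = 149°  [linear pair at X on UE]
4. ∠GEX = 31°  [CX∥GE, co-interior at E–X]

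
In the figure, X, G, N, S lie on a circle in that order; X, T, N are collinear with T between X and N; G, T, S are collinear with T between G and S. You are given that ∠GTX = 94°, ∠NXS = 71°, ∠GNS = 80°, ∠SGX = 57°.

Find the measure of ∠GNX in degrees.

1. ∠GTN = 86°  [linear pair at T on XN]
2. ∠NGS = 71°  [same arc NS]
3. ∠GNX = 23°  [△GTN]

∠GNX = 23°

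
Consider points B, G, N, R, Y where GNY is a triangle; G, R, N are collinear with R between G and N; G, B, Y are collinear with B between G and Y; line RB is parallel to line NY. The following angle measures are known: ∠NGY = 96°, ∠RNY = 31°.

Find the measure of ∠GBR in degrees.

∠GBR = 53°

1. ∠GNY = 31°  [R on ray NG]
2. ∠GYN = 53°  [△GNY]
3. ∠GBR = 53°  [RB∥NY, corresponding at B]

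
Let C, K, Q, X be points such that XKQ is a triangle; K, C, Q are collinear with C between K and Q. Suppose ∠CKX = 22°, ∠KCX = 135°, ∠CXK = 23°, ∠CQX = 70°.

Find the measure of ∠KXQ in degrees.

1. ∠QKX = 22°  [C on ray KQ]
2. ∠KQX = 70°  [C on ray QK]
3. ∠KXQ = 88°  [△XKQ]

∠KXQ = 88°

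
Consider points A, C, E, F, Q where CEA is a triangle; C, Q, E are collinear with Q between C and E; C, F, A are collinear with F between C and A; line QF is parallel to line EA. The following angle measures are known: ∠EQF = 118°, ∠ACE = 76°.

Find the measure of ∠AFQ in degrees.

1. ∠CQF = 62°  [linear pair at Q on CE]
2. ∠FCQ = 76°  [Q on CE, F on CA]
3. ∠CFQ = 42°  [△CQF]
4. ∠AFQ = 138°  [linear pair at F on CA]

∠AFQ = 138°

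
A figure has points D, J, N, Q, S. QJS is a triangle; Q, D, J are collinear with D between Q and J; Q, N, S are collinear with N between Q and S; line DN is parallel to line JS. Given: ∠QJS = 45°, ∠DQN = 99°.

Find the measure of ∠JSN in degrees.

1. ∠NDQ = 45°  [DN∥JS, corresponding at D]
2. ∠DNQ = 36°  [△QDN]
3. ∠DNS = 144°  [linear pair at N on QS]
4. ∠JSN = 36°  [DN∥JS, co-interior at S–N]

∠JSN = 36°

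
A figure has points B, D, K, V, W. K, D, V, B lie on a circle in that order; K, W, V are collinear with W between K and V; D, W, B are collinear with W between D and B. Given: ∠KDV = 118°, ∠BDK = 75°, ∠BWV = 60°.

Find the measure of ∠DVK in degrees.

∠DVK = 17°

1. ∠KBV = 62°  [cyclic KDVB, opposite ∠D+∠B]
2. ∠BVK = 75°  [same arc KB]
3. ∠DWK = 60°  [vertical angles at W]
4. ∠BKV = 43°  [△KVB]
5. ∠DWV = 120°  [linear pair at W on KV]
6. ∠BDV = 43°  [same arc VB]
7. ∠DVK = 17°  [△DWV]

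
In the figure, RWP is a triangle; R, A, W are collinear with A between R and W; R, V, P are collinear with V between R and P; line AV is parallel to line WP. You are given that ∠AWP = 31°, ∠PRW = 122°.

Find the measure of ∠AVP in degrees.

1. ∠PWR = 31°  [A on ray WR]
2. ∠RPW = 27°  [△RWP]
3. ∠AVR = 27°  [AV∥WP, corresponding at V]
4. ∠AVP = 153°  [linear pair at V on RP]

∠AVP = 153°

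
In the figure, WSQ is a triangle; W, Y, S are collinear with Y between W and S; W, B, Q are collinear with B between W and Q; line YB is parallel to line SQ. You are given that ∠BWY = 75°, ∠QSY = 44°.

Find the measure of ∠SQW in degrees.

∠SQW = 61°

1. ∠QWS = 75°  [Y on WS, B on WQ]
2. ∠QSW = 44°  [Y on ray SW]
3. ∠SQW = 61°  [△WSQ]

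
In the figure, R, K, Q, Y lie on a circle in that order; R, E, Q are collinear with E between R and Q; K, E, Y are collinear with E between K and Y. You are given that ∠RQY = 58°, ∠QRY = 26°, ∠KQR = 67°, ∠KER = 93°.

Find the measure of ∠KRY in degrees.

∠KRY = 55°

1. ∠RKY = 58°  [same arc RY]
2. ∠KYR = 67°  [same arc RK]
3. ∠KRY = 55°  [△RKY]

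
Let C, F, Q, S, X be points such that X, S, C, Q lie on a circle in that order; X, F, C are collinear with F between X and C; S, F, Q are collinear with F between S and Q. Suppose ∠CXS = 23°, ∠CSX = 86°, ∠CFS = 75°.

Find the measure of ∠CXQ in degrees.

1. ∠SCX = 71°  [△XSC]
2. ∠QFX = 75°  [vertical angles at F]
3. ∠SQX = 71°  [same arc XS]
4. ∠CXQ = 34°  [△XFQ]

∠CXQ = 34°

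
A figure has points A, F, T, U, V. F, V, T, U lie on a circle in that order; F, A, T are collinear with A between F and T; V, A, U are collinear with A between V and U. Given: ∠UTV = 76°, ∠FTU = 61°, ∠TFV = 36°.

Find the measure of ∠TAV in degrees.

∠TAV = 97°

1. ∠FVU = 61°  [same arc FU]
2. ∠FAV = 83°  [△FAV]
3. ∠TAV = 97°  [linear pair at A on FT]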